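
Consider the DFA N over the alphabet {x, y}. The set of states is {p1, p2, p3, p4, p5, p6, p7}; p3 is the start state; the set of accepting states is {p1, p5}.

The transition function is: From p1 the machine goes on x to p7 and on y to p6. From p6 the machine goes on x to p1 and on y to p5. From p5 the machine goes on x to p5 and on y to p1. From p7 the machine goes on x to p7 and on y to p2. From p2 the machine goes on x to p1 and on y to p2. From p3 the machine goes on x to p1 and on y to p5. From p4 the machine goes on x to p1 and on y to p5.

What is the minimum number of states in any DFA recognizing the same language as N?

5

States {p4} cannot be reached from the start state, so discard them.
P0 = {p1,p5} | {p2,p3,p6,p7}.
Split {p1,p5} by δ(·,x) → {p1} and {p5}.
Split {p2,p3,p6,p7} by δ(·,x) → {p2,p3,p6} and {p7}.
On input y, block {p2,p3,p6} splits into {p3,p6} and {p2}.
Stable partition: {p1} | {p3,p6} | {p5} | {p7} | {p2} — 5 equivalence classes.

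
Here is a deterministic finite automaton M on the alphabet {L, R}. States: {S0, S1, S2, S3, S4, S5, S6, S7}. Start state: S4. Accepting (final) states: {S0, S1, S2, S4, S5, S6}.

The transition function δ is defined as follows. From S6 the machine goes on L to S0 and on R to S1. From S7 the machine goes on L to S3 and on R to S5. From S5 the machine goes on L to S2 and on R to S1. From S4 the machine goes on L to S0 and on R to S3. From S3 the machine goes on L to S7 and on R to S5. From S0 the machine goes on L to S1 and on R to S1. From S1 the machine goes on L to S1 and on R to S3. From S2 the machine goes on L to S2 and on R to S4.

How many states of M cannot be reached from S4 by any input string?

1

Starting at S4 and following transitions, the reachable set is {S0, S1, S2, S3, S4, S5, S7}. That leaves S6 unreachable — 1 in total.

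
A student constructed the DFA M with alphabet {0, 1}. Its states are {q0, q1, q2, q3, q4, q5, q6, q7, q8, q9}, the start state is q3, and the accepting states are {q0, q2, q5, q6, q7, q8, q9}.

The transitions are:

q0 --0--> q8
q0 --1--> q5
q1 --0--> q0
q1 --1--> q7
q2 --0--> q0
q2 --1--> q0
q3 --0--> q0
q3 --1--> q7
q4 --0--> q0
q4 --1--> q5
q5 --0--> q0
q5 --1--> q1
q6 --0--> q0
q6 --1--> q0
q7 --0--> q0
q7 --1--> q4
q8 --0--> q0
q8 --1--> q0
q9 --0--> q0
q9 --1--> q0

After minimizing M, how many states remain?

First remove the unreachable states {q2,q6,q9}; 7 states remain.
P0 = {q0,q5,q7,q8} | {q1,q3,q4}.
Split {q0,q5,q7,q8} by δ(·,1) → {q0,q8} and {q5,q7}.
Refine {q0,q8} on symbol 1: members go to different blocks, giving {q0} and {q8}.
No further refinement is possible. Final partition (4 blocks): {q0} | {q1,q3,q4} | {q5,q7} | {q8}.

4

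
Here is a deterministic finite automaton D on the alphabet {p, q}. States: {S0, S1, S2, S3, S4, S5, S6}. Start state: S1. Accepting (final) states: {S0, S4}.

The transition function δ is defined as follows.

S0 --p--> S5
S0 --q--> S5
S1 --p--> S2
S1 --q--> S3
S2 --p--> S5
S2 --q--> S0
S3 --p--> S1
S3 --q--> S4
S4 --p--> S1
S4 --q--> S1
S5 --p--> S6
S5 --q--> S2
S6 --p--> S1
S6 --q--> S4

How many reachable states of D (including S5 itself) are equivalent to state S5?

2

Initial partition by acceptance: {S0,S4} | {S1,S2,S3,S5,S6}.
Refine {S1,S2,S3,S5,S6} on symbol q: members go to different blocks, giving {S2,S3,S6} and {S1,S5}.
No further refinement is possible. Final partition (3 blocks): {S0,S4} | {S2,S3,S6} | {S1,S5}.
The equivalence class containing S5 is {S1,S5}, of size 2.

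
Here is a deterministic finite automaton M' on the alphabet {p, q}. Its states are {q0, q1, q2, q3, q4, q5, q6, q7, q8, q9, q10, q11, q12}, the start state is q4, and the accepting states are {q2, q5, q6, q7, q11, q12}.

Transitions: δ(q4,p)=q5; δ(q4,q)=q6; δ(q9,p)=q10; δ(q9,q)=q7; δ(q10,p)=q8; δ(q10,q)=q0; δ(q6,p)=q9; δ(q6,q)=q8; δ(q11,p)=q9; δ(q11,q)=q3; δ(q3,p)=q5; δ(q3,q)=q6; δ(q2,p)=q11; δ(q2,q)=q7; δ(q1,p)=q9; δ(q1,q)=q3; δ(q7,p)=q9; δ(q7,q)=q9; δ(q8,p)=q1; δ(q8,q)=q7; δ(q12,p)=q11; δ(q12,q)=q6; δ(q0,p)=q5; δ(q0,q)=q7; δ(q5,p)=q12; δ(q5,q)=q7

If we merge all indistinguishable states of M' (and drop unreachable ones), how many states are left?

First remove the unreachable states {q2}; 12 states remain.
Start with accepting vs non-accepting: {q5,q6,q7,q11,q12} | {q0,q1,q3,q4,q8,q9,q10}.
On input p, block {q5,q6,q7,q11,q12} splits into {q6,q7,q11} and {q5,q12}.
Split {q0,q1,q3,q4,q8,q9,q10} by δ(·,p) → {q1,q8,q9,q10} and {q0,q3,q4}.
Refine {q6,q7,q11} on symbol q: members go to different blocks, giving {q6,q7} and {q11}.
Split {q1,q8,q9,q10} by δ(·,q) → {q1,q10} and {q8,q9}.
Split {q5,q12} by δ(·,p) → {q5} and {q12}.
The partition is now stable with 7 blocks: {q6,q7} | {q1,q10} | {q5} | {q0,q3,q4} | {q11} | {q8,q9} | {q12}.

7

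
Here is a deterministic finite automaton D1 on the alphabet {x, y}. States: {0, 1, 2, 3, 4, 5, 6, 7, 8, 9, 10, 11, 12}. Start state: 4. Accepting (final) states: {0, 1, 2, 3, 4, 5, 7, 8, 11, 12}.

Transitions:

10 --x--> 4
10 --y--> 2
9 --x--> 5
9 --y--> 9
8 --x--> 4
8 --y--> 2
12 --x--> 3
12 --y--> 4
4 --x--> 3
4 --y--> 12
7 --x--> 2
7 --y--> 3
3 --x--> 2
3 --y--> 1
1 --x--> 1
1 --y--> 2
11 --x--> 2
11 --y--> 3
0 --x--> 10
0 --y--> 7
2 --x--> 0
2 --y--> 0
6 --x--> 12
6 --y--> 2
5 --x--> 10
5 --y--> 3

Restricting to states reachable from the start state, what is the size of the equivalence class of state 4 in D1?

States {5,6,8,9,11} cannot be reached from the start state, so discard them.
P0 = {0,1,2,3,4,7,12} | {10}.
Split {0,1,2,3,4,7,12} by δ(·,x) → {1,2,3,4,7,12} and {0}.
Split {1,2,3,4,7,12} by δ(·,x) → {1,3,4,7,12} and {2}.
Refine {1,3,4,7,12} on symbol x: members go to different blocks, giving {1,4,12} and {3,7}.
On input x, block {1,4,12} splits into {4,12} and {1}.
Refine {3,7} on symbol y: members go to different blocks, giving {3} and {7}.
No further refinement is possible. Final partition (7 blocks): {4,12} | {10} | {0} | {2} | {3} | {1} | {7}.
The equivalence class containing 4 is {4,12}, of size 2.

2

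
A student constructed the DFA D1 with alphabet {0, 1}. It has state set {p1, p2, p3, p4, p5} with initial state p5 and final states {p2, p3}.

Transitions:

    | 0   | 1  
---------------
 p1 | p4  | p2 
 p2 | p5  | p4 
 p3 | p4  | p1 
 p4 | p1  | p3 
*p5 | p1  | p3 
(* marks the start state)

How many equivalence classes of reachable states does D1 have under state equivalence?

All states are reachable from the start state.
P0 = {p2,p3} | {p1,p4,p5}.
Stable partition: {p2,p3} | {p1,p4,p5} — 2 equivalence classes.

2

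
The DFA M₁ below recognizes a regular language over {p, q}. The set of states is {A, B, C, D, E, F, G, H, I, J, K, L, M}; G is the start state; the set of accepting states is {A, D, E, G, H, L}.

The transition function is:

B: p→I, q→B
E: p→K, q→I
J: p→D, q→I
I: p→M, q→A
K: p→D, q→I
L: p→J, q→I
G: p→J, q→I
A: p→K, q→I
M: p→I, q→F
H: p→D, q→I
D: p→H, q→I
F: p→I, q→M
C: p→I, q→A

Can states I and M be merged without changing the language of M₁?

No

States {B,C,E,L} cannot be reached from the start state, so discard them.
Start with accepting vs non-accepting: {A,D,G,H} | {F,I,J,K,M}.
Split {A,D,G,H} by δ(·,p) → {A,G} and {D,H}.
Split {F,I,J,K,M} by δ(·,p) → {F,I,M} and {J,K}.
On input q, block {F,I,M} splits into {F,M} and {I}.
The partition is now stable with 5 blocks: {A,G} | {F,M} | {D,H} | {J,K} | {I}.
I and M end up in different blocks, so they are distinguishable. For instance, the string 'q' is accepted from only I.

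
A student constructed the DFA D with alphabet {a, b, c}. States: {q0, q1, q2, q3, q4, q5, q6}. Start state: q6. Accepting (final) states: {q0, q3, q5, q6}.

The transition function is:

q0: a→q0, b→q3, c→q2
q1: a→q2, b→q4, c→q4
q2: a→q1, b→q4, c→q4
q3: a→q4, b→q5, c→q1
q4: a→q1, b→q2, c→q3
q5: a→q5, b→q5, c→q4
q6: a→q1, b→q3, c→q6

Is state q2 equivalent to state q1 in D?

Yes

Reachable states from the start: {q1,q2,q3,q4,q5,q6}. Unreachable: {q0} — drop them.
Initial partition by acceptance: {q3,q5,q6} | {q1,q2,q4}.
On input a, block {q3,q5,q6} splits into {q3,q6} and {q5}.
On input b, block {q3,q6} splits into {q3} and {q6}.
Split {q1,q2,q4} by δ(·,c) → {q1,q2} and {q4}.
The partition is now stable with 5 blocks: {q3} | {q1,q2} | {q5} | {q6} | {q4}.
q2 and q1 lie in the same block of the stable partition, so they are equivalent — no string distinguishes them.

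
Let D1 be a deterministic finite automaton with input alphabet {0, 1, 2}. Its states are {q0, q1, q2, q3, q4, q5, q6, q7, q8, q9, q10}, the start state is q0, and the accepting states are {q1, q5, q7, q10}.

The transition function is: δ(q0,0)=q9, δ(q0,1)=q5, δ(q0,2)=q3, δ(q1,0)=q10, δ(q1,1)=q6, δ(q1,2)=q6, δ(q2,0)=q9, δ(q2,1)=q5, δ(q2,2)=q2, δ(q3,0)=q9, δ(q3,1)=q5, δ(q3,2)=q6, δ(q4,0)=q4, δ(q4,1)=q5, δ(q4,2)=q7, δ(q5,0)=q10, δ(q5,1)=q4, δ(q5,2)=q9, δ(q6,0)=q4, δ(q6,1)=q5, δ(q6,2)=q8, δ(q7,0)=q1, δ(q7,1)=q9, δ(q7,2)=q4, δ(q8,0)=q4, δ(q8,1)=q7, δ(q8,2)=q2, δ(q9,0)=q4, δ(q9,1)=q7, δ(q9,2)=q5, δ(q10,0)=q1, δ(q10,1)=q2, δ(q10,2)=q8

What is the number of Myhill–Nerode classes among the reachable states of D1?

Every state is reachable, so we keep all 11.
Initial partition by acceptance: {q1,q5,q7,q10} | {q0,q2,q3,q4,q6,q8,q9}.
Split {q0,q2,q3,q4,q6,q8,q9} by δ(·,2) → {q0,q2,q3,q6,q8} and {q4,q9}.
On input 1, block {q1,q5,q7,q10} splits into {q1,q10} and {q5,q7}.
Stable partition: {q1,q10} | {q0,q2,q3,q6,q8} | {q4,q9} | {q5,q7} — 4 equivalence classes.

4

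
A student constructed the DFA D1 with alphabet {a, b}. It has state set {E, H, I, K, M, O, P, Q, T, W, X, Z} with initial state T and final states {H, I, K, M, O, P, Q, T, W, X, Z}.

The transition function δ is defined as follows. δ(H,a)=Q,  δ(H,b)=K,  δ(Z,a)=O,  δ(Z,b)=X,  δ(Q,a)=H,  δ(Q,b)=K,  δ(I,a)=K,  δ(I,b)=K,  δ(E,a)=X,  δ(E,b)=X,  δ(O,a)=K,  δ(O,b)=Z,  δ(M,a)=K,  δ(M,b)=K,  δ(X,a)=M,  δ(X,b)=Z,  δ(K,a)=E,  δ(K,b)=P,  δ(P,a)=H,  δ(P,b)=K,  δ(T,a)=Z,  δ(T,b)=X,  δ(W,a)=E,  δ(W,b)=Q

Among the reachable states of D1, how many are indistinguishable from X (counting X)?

Reachable states from the start: {E,H,K,M,O,P,Q,T,X,Z}. Unreachable: {I,W} — drop them.
Start with accepting vs non-accepting: {H,K,M,O,P,Q,T,X,Z} | {E}.
Refine {H,K,M,O,P,Q,T,X,Z} on symbol a: members go to different blocks, giving {H,M,O,P,Q,T,X,Z} and {K}.
Split {H,M,O,P,Q,T,X,Z} by δ(·,a) → {H,P,Q,T,X,Z} and {M,O}.
Split {H,P,Q,T,X,Z} by δ(·,a) → {H,P,Q,T} and {X,Z}.
Refine {H,P,Q,T} on symbol a: members go to different blocks, giving {H,P,Q} and {T}.
Split {M,O} by δ(·,b) → {M} and {O}.
On input a, block {X,Z} splits into {X} and {Z}.
Stable partition: {H,P,Q} | {E} | {K} | {M} | {X} | {T} | {O} | {Z} — 8 equivalence classes.
The equivalence class containing X is {X}, of size 1.

1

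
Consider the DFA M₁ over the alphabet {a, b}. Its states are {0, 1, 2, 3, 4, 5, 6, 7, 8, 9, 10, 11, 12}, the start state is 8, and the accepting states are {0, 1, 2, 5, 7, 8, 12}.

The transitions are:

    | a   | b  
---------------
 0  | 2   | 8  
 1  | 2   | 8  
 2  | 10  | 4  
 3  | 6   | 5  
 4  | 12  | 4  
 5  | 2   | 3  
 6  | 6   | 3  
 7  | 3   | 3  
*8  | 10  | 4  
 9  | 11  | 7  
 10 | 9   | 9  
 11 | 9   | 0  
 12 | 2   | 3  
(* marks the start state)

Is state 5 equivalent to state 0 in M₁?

First remove the unreachable states {1}; 12 states remain.
Start with accepting vs non-accepting: {0,2,5,7,8,12} | {3,4,6,9,10,11}.
Split {0,2,5,7,8,12} by δ(·,a) → {0,5,12} and {2,7,8}.
Split {0,5,12} by δ(·,b) → {5,12} and {0}.
Split {3,4,6,9,10,11} by δ(·,a) → {3,6,9,10,11} and {4}.
On input b, block {3,6,9,10,11} splits into {6,10} and {3} and {9} and {11}.
Split {6,10} by δ(·,a) → {6} and {10}.
Refine {2,7,8} on symbol a: members go to different blocks, giving {2,8} and {7}.
No further refinement is possible. Final partition (10 blocks): {5,12} | {6} | {2,8} | {0} | {4} | {3} | {9} | {11} | {10} | {7}.
5 and 0 end up in different blocks, so they are distinguishable. For instance, the string 'b' is accepted from only 0.

No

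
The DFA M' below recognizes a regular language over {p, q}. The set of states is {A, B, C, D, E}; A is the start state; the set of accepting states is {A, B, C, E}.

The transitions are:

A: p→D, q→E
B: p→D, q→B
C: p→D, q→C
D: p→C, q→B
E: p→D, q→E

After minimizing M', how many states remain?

Every state is reachable, so we keep all 5.
P0 = {A,B,C,E} | {D}.
The partition is now stable with 2 blocks: {A,B,C,E} | {D}.

2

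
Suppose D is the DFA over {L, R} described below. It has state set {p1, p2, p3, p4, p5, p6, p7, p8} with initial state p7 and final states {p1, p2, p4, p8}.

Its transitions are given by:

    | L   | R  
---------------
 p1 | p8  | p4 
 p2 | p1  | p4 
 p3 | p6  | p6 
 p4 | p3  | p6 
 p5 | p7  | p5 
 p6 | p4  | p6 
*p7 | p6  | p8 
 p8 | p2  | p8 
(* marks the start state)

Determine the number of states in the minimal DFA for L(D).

7

Reachable states from the start: {p1,p2,p3,p4,p6,p7,p8}. Unreachable: {p5} — drop them.
Start with accepting vs non-accepting: {p1,p2,p4,p8} | {p3,p6,p7}.
Refine {p1,p2,p4,p8} on symbol L: members go to different blocks, giving {p1,p2,p8} and {p4}.
Refine {p1,p2,p8} on symbol R: members go to different blocks, giving {p1,p2} and {p8}.
Split {p1,p2} by δ(·,L) → {p1} and {p2}.
On input L, block {p3,p6,p7} splits into {p3,p7} and {p6}.
On input R, block {p3,p7} splits into {p3} and {p7}.
Stable partition: {p1} | {p3} | {p4} | {p8} | {p2} | {p6} | {p7} — 7 equivalence classes.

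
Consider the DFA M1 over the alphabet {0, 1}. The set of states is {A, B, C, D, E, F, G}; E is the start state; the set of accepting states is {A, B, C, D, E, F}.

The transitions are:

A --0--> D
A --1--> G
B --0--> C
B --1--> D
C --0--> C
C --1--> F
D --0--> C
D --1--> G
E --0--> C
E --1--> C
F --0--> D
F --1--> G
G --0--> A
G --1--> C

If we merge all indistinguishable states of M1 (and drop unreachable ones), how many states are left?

First remove the unreachable states {B}; 6 states remain.
P0 = {A,C,D,E,F} | {G}.
Refine {A,C,D,E,F} on symbol 1: members go to different blocks, giving {A,D,F} and {C,E}.
Split {A,D,F} by δ(·,0) → {A,F} and {D}.
Refine {C,E} on symbol 1: members go to different blocks, giving {C} and {E}.
No further refinement is possible. Final partition (5 blocks): {A,F} | {G} | {C} | {D} | {E}.

5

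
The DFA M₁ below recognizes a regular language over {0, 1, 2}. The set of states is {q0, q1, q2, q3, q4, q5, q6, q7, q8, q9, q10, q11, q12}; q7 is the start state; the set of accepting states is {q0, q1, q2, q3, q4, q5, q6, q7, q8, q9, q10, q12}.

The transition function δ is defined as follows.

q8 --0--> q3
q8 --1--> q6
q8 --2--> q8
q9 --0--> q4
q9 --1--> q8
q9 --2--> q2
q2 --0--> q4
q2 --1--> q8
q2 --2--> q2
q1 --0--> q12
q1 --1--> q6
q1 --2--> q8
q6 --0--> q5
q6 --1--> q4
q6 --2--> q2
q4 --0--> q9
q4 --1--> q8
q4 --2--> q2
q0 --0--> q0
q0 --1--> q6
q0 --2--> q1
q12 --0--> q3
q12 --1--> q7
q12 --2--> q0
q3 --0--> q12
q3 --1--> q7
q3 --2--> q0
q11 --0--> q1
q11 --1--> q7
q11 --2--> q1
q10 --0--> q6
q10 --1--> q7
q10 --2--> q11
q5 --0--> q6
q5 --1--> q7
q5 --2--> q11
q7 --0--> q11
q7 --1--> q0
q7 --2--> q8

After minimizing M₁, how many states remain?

8

First remove the unreachable states {q10}; 12 states remain.
P0 = {q0,q1,q2,q3,q4,q5,q6,q7,q8,q9,q12} | {q11}.
Split {q0,q1,q2,q3,q4,q5,q6,q7,q8,q9,q12} by δ(·,0) → {q0,q1,q2,q3,q4,q5,q6,q8,q9,q12} and {q7}.
Refine {q0,q1,q2,q3,q4,q5,q6,q8,q9,q12} on symbol 1: members go to different blocks, giving {q0,q1,q2,q4,q6,q8,q9} and {q3,q5,q12}.
On input 0, block {q0,q1,q2,q4,q6,q8,q9} splits into {q0,q2,q4,q9} and {q1,q6,q8}.
Refine {q0,q2,q4,q9} on symbol 2: members go to different blocks, giving {q2,q4,q9} and {q0}.
On input 0, block {q3,q5,q12} splits into {q3,q12} and {q5}.
Split {q1,q6,q8} by δ(·,0) → {q1,q8} and {q6}.
Stable partition: {q2,q4,q9} | {q11} | {q7} | {q3,q12} | {q1,q8} | {q0} | {q5} | {q6} — 8 equivalence classes.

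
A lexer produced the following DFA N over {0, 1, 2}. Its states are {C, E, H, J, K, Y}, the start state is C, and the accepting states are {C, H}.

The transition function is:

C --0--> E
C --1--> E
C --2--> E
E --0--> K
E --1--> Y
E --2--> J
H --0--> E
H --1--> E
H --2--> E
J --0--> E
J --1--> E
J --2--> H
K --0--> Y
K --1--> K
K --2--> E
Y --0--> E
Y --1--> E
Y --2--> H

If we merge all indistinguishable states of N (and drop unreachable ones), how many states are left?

Every state is reachable, so we keep all 6.
Initial partition by acceptance: {C,H} | {E,J,K,Y}.
On input 2, block {E,J,K,Y} splits into {E,K} and {J,Y}.
Split {E,K} by δ(·,0) → {E} and {K}.
No further refinement is possible. Final partition (4 blocks): {C,H} | {E} | {J,Y} | {K}.

4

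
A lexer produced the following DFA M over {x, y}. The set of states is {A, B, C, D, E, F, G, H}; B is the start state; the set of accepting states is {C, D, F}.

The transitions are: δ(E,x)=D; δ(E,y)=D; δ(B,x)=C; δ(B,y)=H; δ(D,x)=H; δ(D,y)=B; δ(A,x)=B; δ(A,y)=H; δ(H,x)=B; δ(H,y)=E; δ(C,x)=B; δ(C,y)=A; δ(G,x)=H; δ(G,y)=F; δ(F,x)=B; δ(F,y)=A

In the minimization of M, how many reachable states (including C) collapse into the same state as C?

States {F,G} cannot be reached from the start state, so discard them.
Start with accepting vs non-accepting: {C,D} | {A,B,E,H}.
Split {A,B,E,H} by δ(·,x) → {A,H} and {B,E}.
On input x, block {C,D} splits into {C} and {D}.
Refine {A,H} on symbol y: members go to different blocks, giving {A} and {H}.
Split {B,E} by δ(·,x) → {B} and {E}.
Stable partition: {C} | {A} | {B} | {D} | {H} | {E} — 6 equivalence classes.
The equivalence class containing C is {C}, of size 1.

1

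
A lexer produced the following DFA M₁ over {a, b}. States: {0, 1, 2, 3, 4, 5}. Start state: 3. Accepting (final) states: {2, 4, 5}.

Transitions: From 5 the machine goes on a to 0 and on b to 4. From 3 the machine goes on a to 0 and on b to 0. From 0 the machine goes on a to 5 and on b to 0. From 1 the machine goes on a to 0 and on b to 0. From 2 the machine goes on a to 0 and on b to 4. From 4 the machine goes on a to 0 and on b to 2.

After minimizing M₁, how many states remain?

3

Reachable states from the start: {0,2,3,4,5}. Unreachable: {1} — drop them.
P0 = {2,4,5} | {0,3}.
On input a, block {0,3} splits into {0} and {3}.
No further refinement is possible. Final partition (3 blocks): {2,4,5} | {0} | {3}.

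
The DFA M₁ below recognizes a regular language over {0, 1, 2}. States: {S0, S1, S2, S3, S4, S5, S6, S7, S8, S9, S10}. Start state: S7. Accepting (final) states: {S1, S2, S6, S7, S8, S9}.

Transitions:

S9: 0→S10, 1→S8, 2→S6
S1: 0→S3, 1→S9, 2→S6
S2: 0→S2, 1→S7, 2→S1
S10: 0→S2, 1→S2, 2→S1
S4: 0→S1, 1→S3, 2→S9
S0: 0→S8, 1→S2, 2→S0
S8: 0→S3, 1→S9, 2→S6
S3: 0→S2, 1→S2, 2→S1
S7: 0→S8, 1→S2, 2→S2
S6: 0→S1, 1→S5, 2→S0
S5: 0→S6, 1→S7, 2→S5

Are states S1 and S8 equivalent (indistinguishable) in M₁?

Yes

First remove the unreachable states {S4}; 10 states remain.
Initial partition by acceptance: {S1,S2,S6,S7,S8,S9} | {S0,S3,S5,S10}.
On input 0, block {S1,S2,S6,S7,S8,S9} splits into {S1,S8,S9} and {S2,S6,S7}.
On input 0, block {S0,S3,S5,S10} splits into {S3,S5,S10} and {S0}.
Refine {S3,S5,S10} on symbol 2: members go to different blocks, giving {S3,S10} and {S5}.
Split {S2,S6,S7} by δ(·,0) → {S6,S7} and {S2}.
Refine {S6,S7} on symbol 1: members go to different blocks, giving {S6} and {S7}.
The partition is now stable with 7 blocks: {S1,S8,S9} | {S3,S10} | {S6} | {S0} | {S5} | {S2} | {S7}.
S1 and S8 lie in the same block of the stable partition, so they are equivalent — no string distinguishes them.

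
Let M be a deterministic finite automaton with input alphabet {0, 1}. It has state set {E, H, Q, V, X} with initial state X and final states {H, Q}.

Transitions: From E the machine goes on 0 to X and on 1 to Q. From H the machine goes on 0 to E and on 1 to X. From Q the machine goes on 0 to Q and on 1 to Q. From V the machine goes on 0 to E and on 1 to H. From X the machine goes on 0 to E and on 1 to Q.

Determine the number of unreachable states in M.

2

BFS from X reaches {E, Q, X}; the 2 state(s) H, V are never visited.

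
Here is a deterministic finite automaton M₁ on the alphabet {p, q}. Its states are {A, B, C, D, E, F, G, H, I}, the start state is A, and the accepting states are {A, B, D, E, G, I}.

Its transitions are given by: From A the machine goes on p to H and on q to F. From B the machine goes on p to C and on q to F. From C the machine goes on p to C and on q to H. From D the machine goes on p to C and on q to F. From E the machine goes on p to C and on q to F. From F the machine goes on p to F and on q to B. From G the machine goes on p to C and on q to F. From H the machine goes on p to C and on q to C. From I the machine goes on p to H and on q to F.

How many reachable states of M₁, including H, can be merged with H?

2

Reachable states from the start: {A,B,C,F,H}. Unreachable: {D,E,G,I} — drop them.
Start with accepting vs non-accepting: {A,B} | {C,F,H}.
On input q, block {C,F,H} splits into {C,H} and {F}.
Stable partition: {A,B} | {C,H} | {F} — 3 equivalence classes.
State H belongs to the block {C,H}, which has 2 states.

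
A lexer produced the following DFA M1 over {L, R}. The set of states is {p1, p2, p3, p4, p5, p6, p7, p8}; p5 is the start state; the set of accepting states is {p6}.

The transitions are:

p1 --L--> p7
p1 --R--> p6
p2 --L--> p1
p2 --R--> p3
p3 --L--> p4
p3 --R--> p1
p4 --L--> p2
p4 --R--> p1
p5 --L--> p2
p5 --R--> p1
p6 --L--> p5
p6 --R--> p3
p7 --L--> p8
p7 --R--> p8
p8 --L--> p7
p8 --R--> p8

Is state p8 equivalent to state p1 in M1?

All states are reachable from the start state.
Start with accepting vs non-accepting: {p6} | {p1,p2,p3,p4,p5,p7,p8}.
On input R, block {p1,p2,p3,p4,p5,p7,p8} splits into {p2,p3,p4,p5,p7,p8} and {p1}.
Split {p2,p3,p4,p5,p7,p8} by δ(·,L) → {p3,p4,p5,p7,p8} and {p2}.
Split {p3,p4,p5,p7,p8} by δ(·,L) → {p3,p7,p8} and {p4,p5}.
Refine {p3,p7,p8} on symbol L: members go to different blocks, giving {p7,p8} and {p3}.
No further refinement is possible. Final partition (6 blocks): {p6} | {p7,p8} | {p1} | {p2} | {p4,p5} | {p3}.
p8 and p1 end up in different blocks, so they are distinguishable. For instance, the string 'R' is accepted from only p1.

No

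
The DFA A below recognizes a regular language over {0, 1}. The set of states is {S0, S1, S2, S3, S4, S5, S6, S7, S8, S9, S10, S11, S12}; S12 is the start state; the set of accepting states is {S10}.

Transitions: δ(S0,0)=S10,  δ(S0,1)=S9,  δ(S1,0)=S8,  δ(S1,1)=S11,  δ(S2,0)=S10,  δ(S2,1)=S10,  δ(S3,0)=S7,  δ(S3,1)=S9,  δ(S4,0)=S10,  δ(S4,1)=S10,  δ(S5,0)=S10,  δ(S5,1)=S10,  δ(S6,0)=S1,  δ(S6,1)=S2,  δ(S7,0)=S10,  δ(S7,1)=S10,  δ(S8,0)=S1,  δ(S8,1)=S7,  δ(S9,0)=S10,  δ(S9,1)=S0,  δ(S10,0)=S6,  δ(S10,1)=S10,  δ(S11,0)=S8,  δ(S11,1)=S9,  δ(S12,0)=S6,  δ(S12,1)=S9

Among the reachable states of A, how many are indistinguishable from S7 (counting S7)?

2

States {S3,S4,S5} cannot be reached from the start state, so discard them.
P0 = {S10} | {S0,S1,S2,S6,S7,S8,S9,S11,S12}.
Refine {S0,S1,S2,S6,S7,S8,S9,S11,S12} on symbol 0: members go to different blocks, giving {S1,S6,S8,S11,S12} and {S0,S2,S7,S9}.
Refine {S1,S6,S8,S11,S12} on symbol 1: members go to different blocks, giving {S6,S8,S11,S12} and {S1}.
On input 0, block {S6,S8,S11,S12} splits into {S6,S8} and {S11,S12}.
Split {S0,S2,S7,S9} by δ(·,1) → {S0,S9} and {S2,S7}.
No further refinement is possible. Final partition (6 blocks): {S10} | {S6,S8} | {S0,S9} | {S1} | {S11,S12} | {S2,S7}.
The equivalence class containing S7 is {S2,S7}, of size 2.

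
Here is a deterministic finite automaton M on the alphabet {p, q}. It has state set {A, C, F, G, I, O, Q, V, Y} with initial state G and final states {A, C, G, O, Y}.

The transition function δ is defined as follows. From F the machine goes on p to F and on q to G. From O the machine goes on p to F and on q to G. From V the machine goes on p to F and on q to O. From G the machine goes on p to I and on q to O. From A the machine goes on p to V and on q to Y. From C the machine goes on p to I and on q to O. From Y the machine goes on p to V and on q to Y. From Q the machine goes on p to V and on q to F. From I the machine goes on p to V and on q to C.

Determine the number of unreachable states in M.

Starting at G and following transitions, the reachable set is {C, F, G, I, O, V}. That leaves A, Q, Y unreachable — 3 in total.

3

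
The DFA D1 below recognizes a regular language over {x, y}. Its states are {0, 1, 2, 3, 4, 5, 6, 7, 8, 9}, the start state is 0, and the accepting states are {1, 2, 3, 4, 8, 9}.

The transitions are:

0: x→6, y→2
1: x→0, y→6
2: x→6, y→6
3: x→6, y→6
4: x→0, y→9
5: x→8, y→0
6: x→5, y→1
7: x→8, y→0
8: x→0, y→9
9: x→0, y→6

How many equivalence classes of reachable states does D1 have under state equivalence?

6

First remove the unreachable states {3,4,7}; 7 states remain.
Initial partition by acceptance: {1,2,8,9} | {0,5,6}.
Refine {1,2,8,9} on symbol y: members go to different blocks, giving {1,2,9} and {8}.
Split {0,5,6} by δ(·,x) → {0,6} and {5}.
Split {0,6} by δ(·,x) → {0} and {6}.
Split {1,2,9} by δ(·,x) → {1,9} and {2}.
No further refinement is possible. Final partition (6 blocks): {1,9} | {0} | {8} | {5} | {6} | {2}.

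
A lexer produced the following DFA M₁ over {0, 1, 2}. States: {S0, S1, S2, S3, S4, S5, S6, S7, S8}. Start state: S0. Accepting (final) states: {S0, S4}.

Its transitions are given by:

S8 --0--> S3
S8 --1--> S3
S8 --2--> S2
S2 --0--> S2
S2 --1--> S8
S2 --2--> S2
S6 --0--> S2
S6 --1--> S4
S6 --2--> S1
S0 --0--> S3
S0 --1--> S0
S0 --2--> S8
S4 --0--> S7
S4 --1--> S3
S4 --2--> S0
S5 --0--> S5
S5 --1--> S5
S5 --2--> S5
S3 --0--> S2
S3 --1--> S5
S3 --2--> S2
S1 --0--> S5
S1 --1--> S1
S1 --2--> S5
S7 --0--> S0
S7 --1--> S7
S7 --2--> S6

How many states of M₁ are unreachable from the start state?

4

No path from S0 leads to S1, S4, S6, S7; the other 5 states are all reachable.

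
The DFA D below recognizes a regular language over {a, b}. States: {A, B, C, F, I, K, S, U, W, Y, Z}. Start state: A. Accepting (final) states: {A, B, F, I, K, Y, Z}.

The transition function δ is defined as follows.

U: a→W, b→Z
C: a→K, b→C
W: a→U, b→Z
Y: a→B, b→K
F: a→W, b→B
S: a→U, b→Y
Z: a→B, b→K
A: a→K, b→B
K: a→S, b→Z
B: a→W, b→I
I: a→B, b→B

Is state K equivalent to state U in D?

No

States {C,F} cannot be reached from the start state, so discard them.
P0 = {A,B,I,K,Y,Z} | {S,U,W}.
On input a, block {A,B,I,K,Y,Z} splits into {A,I,Y,Z} and {B,K}.
No further refinement is possible. Final partition (3 blocks): {A,I,Y,Z} | {S,U,W} | {B,K}.
K and U end up in different blocks, so they are distinguishable. For instance, the string 'ε' is accepted from only K.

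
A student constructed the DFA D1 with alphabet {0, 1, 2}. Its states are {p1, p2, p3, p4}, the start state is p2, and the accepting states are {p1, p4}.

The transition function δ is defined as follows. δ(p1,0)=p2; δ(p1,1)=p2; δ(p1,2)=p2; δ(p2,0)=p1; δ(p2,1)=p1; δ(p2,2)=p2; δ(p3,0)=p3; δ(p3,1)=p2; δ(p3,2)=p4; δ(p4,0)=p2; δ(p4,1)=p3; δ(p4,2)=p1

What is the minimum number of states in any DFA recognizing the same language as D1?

2

States {p3,p4} cannot be reached from the start state, so discard them.
Initial partition by acceptance: {p1} | {p2}.
Stable partition: {p1} | {p2} — 2 equivalence classes.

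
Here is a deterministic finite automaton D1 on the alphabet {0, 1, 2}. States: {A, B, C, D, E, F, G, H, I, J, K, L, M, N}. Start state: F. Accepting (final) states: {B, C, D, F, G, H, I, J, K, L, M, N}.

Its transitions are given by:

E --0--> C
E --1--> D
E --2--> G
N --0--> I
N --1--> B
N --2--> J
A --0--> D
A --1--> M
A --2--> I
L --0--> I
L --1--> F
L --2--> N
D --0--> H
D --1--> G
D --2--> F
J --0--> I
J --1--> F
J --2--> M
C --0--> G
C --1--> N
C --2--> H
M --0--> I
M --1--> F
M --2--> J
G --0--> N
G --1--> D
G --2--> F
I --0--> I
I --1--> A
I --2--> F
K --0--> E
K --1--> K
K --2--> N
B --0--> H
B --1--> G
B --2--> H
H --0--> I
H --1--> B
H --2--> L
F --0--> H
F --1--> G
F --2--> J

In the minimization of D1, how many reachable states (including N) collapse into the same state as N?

Reachable states from the start: {A,B,D,F,G,H,I,J,L,M,N}. Unreachable: {C,E,K} — drop them.
Start with accepting vs non-accepting: {B,D,F,G,H,I,J,L,M,N} | {A}.
Split {B,D,F,G,H,I,J,L,M,N} by δ(·,1) → {B,D,F,G,H,J,L,M,N} and {I}.
On input 0, block {B,D,F,G,H,J,L,M,N} splits into {H,J,L,M,N} and {B,D,F,G}.
Refine {B,D,F,G} on symbol 2: members go to different blocks, giving {B,F} and {D,G}.
No further refinement is possible. Final partition (5 blocks): {H,J,L,M,N} | {A} | {I} | {B,F} | {D,G}.
The equivalence class containing N is {H,J,L,M,N}, of size 5.

5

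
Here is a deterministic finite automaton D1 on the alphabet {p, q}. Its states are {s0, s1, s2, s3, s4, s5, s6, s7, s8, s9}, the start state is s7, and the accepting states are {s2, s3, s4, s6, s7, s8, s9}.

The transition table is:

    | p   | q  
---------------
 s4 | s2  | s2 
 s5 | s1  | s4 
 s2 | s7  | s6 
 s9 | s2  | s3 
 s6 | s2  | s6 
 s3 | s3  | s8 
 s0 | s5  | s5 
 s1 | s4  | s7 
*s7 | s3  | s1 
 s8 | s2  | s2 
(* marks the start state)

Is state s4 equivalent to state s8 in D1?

Yes

First remove the unreachable states {s0,s5,s9}; 7 states remain.
Start with accepting vs non-accepting: {s2,s3,s4,s6,s7,s8} | {s1}.
Split {s2,s3,s4,s6,s7,s8} by δ(·,q) → {s2,s3,s4,s6,s8} and {s7}.
Split {s2,s3,s4,s6,s8} by δ(·,p) → {s3,s4,s6,s8} and {s2}.
On input p, block {s3,s4,s6,s8} splits into {s4,s6,s8} and {s3}.
Refine {s4,s6,s8} on symbol q: members go to different blocks, giving {s4,s8} and {s6}.
No further refinement is possible. Final partition (6 blocks): {s4,s8} | {s1} | {s7} | {s2} | {s3} | {s6}.
s4 and s8 lie in the same block of the stable partition, so they are equivalent — no string distinguishes them.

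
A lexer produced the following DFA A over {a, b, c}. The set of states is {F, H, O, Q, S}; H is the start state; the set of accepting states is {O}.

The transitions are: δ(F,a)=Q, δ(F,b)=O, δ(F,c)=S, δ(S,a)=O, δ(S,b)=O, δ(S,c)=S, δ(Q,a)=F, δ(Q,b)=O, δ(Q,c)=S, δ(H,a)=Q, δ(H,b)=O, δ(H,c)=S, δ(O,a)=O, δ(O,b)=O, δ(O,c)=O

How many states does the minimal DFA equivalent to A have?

Every state is reachable, so we keep all 5.
Start with accepting vs non-accepting: {O} | {F,H,Q,S}.
On input a, block {F,H,Q,S} splits into {F,H,Q} and {S}.
The partition is now stable with 3 blocks: {O} | {F,H,Q} | {S}.

3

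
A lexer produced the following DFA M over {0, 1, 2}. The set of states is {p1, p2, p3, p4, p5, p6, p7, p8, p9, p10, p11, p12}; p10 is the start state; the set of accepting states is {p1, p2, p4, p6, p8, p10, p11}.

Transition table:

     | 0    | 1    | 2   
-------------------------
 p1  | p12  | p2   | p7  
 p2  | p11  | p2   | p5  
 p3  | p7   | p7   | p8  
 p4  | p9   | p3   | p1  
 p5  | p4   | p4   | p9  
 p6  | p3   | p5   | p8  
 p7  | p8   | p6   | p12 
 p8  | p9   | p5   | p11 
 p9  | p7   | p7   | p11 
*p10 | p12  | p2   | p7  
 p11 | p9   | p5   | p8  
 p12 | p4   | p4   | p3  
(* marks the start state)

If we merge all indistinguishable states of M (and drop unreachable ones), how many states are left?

7

Every state is reachable, so we keep all 12.
Start with accepting vs non-accepting: {p1,p2,p4,p6,p8,p10,p11} | {p3,p5,p7,p9,p12}.
On input 0, block {p1,p2,p4,p6,p8,p10,p11} splits into {p1,p4,p6,p8,p10,p11} and {p2}.
Refine {p1,p4,p6,p8,p10,p11} on symbol 1: members go to different blocks, giving {p4,p6,p8,p11} and {p1,p10}.
On input 2, block {p4,p6,p8,p11} splits into {p6,p8,p11} and {p4}.
Refine {p3,p5,p7,p9,p12} on symbol 0: members go to different blocks, giving {p3,p9} and {p5,p12} and {p7}.
The partition is now stable with 7 blocks: {p6,p8,p11} | {p3,p9} | {p2} | {p1,p10} | {p4} | {p5,p12} | {p7}.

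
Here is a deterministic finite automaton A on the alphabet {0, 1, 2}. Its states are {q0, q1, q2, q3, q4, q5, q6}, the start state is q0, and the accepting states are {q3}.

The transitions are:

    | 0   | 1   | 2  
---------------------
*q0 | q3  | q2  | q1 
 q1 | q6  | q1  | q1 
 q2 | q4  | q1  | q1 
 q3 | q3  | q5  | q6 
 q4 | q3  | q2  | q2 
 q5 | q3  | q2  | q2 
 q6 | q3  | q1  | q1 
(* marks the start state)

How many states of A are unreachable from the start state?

Every one of the 7 states is reachable from q0.

0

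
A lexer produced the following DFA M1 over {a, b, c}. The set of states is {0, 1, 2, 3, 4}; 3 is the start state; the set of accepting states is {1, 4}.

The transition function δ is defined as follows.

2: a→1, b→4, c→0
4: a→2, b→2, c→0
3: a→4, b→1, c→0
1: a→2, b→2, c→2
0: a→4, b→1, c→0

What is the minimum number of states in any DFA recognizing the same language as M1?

2

All states are reachable from the start state.
Start with accepting vs non-accepting: {1,4} | {0,2,3}.
Stable partition: {1,4} | {0,2,3} — 2 equivalence classes.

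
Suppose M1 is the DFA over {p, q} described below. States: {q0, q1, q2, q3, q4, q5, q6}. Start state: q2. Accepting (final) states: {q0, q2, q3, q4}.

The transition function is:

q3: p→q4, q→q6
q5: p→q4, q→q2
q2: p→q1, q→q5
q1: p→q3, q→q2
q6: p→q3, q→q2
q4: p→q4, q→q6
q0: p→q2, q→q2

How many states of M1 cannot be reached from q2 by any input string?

1

BFS from q2 reaches {q1, q2, q3, q4, q5, q6}; the 1 state(s) q0 are never visited.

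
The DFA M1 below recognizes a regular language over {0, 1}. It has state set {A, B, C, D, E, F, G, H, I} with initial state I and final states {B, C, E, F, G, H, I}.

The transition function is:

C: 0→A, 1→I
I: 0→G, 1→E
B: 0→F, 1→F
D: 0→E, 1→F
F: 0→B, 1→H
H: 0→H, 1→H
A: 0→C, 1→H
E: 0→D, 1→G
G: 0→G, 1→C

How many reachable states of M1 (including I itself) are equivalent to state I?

All states are reachable from the start state.
Initial partition by acceptance: {B,C,E,F,G,H,I} | {A,D}.
Refine {B,C,E,F,G,H,I} on symbol 0: members go to different blocks, giving {B,F,G,H,I} and {C,E}.
On input 1, block {B,F,G,H,I} splits into {B,F,H} and {G,I}.
Stable partition: {B,F,H} | {A,D} | {C,E} | {G,I} — 4 equivalence classes.
State I belongs to the block {G,I}, which has 2 states.

2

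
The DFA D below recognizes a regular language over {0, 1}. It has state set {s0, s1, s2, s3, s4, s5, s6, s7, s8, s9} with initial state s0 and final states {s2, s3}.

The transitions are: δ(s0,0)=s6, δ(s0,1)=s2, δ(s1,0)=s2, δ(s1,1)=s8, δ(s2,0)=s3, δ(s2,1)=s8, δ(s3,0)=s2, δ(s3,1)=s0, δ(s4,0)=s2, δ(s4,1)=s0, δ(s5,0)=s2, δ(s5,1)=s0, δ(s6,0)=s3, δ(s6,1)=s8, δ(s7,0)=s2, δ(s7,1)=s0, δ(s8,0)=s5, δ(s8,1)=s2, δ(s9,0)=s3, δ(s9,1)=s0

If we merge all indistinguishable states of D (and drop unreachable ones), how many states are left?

Reachable states from the start: {s0,s2,s3,s5,s6,s8}. Unreachable: {s1,s4,s7,s9} — drop them.
P0 = {s2,s3} | {s0,s5,s6,s8}.
Split {s0,s5,s6,s8} by δ(·,0) → {s0,s8} and {s5,s6}.
The partition is now stable with 3 blocks: {s2,s3} | {s0,s8} | {s5,s6}.

3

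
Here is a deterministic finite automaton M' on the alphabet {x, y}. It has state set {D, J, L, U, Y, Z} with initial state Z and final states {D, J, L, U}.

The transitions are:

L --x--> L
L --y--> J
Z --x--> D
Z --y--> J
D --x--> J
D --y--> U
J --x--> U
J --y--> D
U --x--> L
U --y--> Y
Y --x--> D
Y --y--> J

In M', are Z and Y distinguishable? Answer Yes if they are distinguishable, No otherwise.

No

Every state is reachable, so we keep all 6.
P0 = {D,J,L,U} | {Y,Z}.
Refine {D,J,L,U} on symbol y: members go to different blocks, giving {D,J,L} and {U}.
On input x, block {D,J,L} splits into {D,L} and {J}.
Refine {D,L} on symbol x: members go to different blocks, giving {D} and {L}.
Stable partition: {D} | {Y,Z} | {U} | {J} | {L} — 5 equivalence classes.
Z and Y lie in the same block of the stable partition, so they are equivalent — no string distinguishes them.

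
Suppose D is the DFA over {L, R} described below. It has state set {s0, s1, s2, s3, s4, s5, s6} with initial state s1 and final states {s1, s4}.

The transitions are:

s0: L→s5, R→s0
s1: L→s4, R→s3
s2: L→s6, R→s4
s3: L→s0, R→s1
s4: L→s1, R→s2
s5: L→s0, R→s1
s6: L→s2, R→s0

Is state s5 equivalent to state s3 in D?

Every state is reachable, so we keep all 7.
Start with accepting vs non-accepting: {s1,s4} | {s0,s2,s3,s5,s6}.
On input R, block {s0,s2,s3,s5,s6} splits into {s2,s3,s5} and {s0,s6}.
No further refinement is possible. Final partition (3 blocks): {s1,s4} | {s2,s3,s5} | {s0,s6}.
s5 and s3 lie in the same block of the stable partition, so they are equivalent — no string distinguishes them.

Yes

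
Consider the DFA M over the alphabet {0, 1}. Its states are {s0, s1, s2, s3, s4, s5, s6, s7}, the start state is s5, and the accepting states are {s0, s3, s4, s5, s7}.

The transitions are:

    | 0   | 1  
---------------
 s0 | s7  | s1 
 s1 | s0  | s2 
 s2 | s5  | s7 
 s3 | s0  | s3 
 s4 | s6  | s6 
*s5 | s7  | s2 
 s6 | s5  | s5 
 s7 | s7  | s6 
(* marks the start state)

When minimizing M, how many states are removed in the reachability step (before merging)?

BFS from s5 reaches {s2, s5, s6, s7}; the 4 state(s) s0, s1, s3, s4 are never visited.

4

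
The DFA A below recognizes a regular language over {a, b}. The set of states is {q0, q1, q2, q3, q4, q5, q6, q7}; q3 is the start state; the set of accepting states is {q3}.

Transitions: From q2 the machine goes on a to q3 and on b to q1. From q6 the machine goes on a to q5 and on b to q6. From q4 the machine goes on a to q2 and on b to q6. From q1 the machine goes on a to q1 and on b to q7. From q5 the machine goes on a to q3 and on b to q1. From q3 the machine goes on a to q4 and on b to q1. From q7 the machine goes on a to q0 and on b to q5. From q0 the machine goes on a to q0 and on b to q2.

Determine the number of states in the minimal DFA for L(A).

Every state is reachable, so we keep all 8.
Initial partition by acceptance: {q3} | {q0,q1,q2,q4,q5,q6,q7}.
Refine {q0,q1,q2,q4,q5,q6,q7} on symbol a: members go to different blocks, giving {q0,q1,q4,q6,q7} and {q2,q5}.
Refine {q0,q1,q4,q6,q7} on symbol a: members go to different blocks, giving {q0,q1,q7} and {q4,q6}.
Refine {q0,q1,q7} on symbol b: members go to different blocks, giving {q0,q7} and {q1}.
Stable partition: {q3} | {q0,q7} | {q2,q5} | {q4,q6} | {q1} — 5 equivalence classes.

5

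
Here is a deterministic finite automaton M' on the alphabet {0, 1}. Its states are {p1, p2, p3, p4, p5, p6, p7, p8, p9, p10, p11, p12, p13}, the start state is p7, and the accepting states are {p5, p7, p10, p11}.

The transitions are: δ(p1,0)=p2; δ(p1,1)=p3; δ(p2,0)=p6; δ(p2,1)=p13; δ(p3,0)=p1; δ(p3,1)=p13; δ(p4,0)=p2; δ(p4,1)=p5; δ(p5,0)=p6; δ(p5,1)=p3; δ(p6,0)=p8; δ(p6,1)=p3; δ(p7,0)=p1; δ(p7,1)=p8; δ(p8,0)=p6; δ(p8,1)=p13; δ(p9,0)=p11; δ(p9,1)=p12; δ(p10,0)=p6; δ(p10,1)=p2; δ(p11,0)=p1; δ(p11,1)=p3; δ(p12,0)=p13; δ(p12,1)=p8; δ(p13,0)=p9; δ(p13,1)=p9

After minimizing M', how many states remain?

6

States {p4,p5,p10} cannot be reached from the start state, so discard them.
P0 = {p7,p11} | {p1,p2,p3,p6,p8,p9,p12,p13}.
On input 0, block {p1,p2,p3,p6,p8,p9,p12,p13} splits into {p1,p2,p3,p6,p8,p12,p13} and {p9}.
Refine {p1,p2,p3,p6,p8,p12,p13} on symbol 0: members go to different blocks, giving {p1,p2,p3,p6,p8,p12} and {p13}.
Refine {p1,p2,p3,p6,p8,p12} on symbol 0: members go to different blocks, giving {p1,p2,p3,p6,p8} and {p12}.
Split {p1,p2,p3,p6,p8} by δ(·,1) → {p2,p3,p8} and {p1,p6}.
The partition is now stable with 6 blocks: {p7,p11} | {p2,p3,p8} | {p9} | {p13} | {p12} | {p1,p6}.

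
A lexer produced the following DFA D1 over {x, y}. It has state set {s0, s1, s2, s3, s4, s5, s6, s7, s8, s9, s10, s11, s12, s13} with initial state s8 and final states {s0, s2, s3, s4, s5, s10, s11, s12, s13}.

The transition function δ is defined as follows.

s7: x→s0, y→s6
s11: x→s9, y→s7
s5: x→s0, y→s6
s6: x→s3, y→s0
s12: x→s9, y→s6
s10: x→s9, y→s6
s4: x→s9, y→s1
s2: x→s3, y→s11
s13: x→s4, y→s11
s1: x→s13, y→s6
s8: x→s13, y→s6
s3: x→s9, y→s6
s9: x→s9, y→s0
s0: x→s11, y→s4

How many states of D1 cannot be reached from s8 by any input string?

Starting at s8 and following transitions, the reachable set is {s0, s1, s3, s4, s6, s7, s8, s9, s11, s13}. That leaves s2, s5, s10, s12 unreachable — 4 in total.

4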